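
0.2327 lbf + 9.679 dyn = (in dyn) 1.035e+05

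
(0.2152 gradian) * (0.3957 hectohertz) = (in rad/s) 0.1338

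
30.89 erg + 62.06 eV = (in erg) 30.89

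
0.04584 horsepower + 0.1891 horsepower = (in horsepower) 0.2349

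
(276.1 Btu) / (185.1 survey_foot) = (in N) 5163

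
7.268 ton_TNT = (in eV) 1.898e+29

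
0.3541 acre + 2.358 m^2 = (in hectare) 0.1435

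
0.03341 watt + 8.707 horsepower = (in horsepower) 8.707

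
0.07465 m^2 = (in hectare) 7.465e-06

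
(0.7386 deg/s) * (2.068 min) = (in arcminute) 5499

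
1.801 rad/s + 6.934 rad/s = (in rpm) 83.41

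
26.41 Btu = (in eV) 1.739e+23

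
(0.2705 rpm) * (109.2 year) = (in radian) 9.755e+07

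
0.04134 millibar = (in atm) 4.08e-05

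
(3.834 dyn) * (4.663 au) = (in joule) 2.675e+07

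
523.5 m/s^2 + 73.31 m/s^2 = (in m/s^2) 596.8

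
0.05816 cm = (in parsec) 1.885e-20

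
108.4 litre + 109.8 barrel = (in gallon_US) 4640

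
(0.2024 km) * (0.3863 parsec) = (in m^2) 2.413e+18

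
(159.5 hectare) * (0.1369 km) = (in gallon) 5.768e+10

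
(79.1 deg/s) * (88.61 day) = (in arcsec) 2.18e+12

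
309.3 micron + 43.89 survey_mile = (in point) 2.002e+08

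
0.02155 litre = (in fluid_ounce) 0.7287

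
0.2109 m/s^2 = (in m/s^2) 0.2109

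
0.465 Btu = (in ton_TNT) 1.173e-07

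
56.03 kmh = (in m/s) 15.56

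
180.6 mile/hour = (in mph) 180.6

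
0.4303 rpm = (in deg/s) 2.582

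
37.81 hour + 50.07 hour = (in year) 0.01003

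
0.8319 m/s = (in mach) 0.002443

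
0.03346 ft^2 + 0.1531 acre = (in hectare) 0.06196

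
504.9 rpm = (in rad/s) 52.87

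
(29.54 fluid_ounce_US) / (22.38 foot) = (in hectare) 1.281e-08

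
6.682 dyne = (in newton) 6.682e-05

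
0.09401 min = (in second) 5.641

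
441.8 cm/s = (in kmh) 15.9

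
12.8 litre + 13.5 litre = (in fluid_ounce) 889.3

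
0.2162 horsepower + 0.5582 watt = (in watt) 161.8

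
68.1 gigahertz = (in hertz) 6.81e+10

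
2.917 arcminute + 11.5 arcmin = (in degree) 0.2403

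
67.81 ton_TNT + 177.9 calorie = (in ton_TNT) 67.81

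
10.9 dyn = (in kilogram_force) 1.111e-05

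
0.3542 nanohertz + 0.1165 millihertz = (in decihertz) 0.001165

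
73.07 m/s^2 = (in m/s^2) 73.07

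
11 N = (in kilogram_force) 1.122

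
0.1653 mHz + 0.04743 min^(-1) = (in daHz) 9.558e-05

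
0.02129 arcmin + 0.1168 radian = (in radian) 0.1168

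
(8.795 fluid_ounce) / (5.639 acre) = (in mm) 1.14e-05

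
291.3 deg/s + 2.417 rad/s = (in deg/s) 429.8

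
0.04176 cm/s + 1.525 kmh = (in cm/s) 42.4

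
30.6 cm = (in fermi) 3.06e+14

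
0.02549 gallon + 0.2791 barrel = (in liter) 44.47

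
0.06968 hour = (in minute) 4.181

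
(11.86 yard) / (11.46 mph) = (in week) 3.5e-06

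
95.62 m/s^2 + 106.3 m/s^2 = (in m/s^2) 201.9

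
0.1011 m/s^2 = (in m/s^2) 0.1011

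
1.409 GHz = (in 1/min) 8.454e+10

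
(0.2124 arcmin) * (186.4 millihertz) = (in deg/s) 0.0006599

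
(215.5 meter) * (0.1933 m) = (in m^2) 41.66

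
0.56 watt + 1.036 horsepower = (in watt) 773.1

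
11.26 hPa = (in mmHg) 8.446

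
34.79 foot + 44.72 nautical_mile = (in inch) 3.261e+06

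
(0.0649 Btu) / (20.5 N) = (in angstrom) 3.34e+10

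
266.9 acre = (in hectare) 108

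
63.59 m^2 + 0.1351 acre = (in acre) 0.1508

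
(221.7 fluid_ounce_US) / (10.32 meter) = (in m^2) 0.0006353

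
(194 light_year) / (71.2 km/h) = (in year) 2.943e+09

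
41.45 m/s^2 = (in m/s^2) 41.45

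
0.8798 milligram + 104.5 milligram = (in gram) 0.1054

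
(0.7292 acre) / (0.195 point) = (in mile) 2.666e+04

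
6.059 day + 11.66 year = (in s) 3.682e+08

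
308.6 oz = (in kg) 8.749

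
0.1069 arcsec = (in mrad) 0.0005183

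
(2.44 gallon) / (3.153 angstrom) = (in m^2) 2.929e+07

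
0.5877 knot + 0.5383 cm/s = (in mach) 0.0009037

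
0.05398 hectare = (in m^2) 539.8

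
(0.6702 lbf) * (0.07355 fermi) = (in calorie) 5.241e-17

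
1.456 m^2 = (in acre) 0.0003598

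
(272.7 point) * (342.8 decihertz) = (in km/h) 11.87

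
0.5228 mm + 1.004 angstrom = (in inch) 0.02058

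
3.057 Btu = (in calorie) 770.9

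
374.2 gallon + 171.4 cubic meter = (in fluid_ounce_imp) 6.082e+06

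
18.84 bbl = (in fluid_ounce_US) 1.013e+05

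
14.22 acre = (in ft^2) 6.194e+05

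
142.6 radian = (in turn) 22.7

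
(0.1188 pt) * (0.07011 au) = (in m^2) 4.396e+05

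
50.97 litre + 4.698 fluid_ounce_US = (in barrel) 0.3215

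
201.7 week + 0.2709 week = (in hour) 3.393e+04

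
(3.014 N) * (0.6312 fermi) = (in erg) 1.902e-08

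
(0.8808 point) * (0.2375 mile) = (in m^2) 0.1188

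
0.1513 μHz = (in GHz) 1.513e-16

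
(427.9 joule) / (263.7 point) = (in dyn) 4.6e+08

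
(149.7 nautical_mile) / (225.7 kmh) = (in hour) 1.228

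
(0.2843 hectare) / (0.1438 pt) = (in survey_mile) 3.482e+04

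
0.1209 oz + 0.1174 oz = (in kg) 0.006756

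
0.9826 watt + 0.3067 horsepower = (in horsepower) 0.308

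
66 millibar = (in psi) 0.9572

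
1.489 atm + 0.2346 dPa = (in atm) 1.489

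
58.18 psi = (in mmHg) 3009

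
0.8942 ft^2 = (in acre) 2.053e-05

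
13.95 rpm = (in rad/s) 1.461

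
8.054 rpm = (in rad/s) 0.8434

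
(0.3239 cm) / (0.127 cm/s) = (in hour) 0.0007084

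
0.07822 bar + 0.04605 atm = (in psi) 1.811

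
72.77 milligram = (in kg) 7.277e-05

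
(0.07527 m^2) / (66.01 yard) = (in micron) 1247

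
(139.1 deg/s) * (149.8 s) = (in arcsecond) 7.501e+07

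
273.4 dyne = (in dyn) 273.4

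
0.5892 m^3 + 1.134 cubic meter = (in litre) 1723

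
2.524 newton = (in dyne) 2.524e+05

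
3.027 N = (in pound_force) 0.6805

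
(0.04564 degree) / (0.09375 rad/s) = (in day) 9.834e-08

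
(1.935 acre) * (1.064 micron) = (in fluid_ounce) 281.7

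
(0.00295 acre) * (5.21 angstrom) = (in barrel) 3.912e-08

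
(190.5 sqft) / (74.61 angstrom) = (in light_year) 2.507e-07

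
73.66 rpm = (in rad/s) 7.714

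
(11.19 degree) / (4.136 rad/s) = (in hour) 1.312e-05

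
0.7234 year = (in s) 2.281e+07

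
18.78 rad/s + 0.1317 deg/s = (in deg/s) 1076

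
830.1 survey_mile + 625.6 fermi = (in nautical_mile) 721.3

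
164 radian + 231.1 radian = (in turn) 62.88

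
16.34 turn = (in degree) 5882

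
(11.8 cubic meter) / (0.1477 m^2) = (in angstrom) 7.989e+11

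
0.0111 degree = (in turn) 3.083e-05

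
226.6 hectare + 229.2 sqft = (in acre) 559.9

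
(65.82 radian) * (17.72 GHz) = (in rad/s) 1.166e+12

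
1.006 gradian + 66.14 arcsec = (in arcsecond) 3326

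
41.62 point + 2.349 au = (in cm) 3.514e+13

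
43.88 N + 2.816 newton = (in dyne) 4.67e+06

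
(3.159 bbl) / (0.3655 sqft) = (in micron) 1.479e+07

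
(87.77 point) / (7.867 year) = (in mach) 3.665e-13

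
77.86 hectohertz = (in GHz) 7.786e-06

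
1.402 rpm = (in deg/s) 8.412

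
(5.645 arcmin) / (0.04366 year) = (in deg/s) 6.833e-08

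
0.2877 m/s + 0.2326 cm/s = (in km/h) 1.044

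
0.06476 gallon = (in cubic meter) 0.0002451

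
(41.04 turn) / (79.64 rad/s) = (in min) 0.05396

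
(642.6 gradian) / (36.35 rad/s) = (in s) 0.2777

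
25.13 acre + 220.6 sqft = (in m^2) 1.017e+05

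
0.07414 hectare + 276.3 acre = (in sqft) 1.204e+07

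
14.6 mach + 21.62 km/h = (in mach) 14.62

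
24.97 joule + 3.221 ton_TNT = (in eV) 8.411e+28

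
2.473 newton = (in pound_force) 0.556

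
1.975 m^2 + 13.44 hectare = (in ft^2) 1.447e+06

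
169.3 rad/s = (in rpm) 1617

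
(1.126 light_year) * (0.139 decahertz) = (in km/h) 5.331e+16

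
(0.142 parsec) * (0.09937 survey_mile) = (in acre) 1.732e+14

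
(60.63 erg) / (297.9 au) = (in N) 1.36e-19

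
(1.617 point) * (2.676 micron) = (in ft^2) 1.643e-08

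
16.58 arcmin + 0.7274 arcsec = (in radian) 0.004826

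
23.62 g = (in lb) 0.05207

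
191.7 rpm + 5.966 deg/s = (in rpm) 192.7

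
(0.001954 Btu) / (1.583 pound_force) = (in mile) 0.0001819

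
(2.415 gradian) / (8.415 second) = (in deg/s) 0.2583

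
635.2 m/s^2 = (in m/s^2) 635.2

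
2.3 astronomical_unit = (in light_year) 3.637e-05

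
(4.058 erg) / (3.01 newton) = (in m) 1.348e-07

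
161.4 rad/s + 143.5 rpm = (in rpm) 1685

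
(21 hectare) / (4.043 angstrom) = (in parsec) 0.01683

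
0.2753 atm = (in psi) 4.046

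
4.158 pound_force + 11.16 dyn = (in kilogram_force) 1.886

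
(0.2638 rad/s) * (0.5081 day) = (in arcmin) 3.981e+07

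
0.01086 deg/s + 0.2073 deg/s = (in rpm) 0.03636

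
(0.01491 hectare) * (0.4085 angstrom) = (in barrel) 3.831e-08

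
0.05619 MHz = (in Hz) 5.619e+04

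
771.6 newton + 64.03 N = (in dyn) 8.356e+07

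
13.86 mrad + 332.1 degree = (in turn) 0.9247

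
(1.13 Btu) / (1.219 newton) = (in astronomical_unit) 6.538e-09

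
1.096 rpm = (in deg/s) 6.576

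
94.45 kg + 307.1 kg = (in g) 4.016e+05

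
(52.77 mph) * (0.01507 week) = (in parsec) 6.968e-12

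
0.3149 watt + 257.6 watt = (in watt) 257.9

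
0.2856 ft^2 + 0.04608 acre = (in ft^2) 2008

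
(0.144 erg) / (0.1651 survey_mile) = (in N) 5.42e-11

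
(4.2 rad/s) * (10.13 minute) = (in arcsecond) 5.265e+08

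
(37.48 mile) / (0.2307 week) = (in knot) 0.8403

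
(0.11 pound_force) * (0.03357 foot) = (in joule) 0.005007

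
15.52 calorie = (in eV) 4.053e+20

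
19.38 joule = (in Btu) 0.01837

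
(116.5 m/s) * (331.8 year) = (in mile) 7.575e+08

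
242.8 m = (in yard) 265.5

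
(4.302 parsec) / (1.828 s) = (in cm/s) 7.262e+18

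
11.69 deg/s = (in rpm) 1.948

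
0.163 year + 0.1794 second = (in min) 8.567e+04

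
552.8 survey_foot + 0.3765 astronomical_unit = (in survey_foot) 1.848e+11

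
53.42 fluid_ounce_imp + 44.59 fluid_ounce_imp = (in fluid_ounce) 94.16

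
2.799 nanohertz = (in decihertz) 2.799e-08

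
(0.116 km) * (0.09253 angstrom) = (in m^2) 1.073e-09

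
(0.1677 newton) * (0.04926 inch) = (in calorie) 5.015e-05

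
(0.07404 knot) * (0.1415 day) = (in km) 0.4657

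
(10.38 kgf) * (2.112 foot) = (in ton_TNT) 1.566e-08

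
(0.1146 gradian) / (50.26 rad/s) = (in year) 1.136e-12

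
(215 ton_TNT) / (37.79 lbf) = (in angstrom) 5.351e+19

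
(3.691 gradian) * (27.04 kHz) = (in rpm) 1.497e+04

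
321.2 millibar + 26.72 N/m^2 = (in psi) 4.662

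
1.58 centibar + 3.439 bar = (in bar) 3.455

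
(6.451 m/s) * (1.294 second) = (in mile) 0.005187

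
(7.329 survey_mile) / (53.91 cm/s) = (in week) 0.03618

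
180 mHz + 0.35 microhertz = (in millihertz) 180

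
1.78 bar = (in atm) 1.757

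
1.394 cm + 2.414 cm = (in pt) 107.9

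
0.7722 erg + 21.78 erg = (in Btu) 2.138e-09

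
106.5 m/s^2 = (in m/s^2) 106.5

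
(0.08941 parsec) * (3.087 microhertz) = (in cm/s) 8.517e+11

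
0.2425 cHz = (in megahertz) 2.425e-09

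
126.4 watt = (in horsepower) 0.1695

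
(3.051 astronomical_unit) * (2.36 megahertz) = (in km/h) 3.878e+18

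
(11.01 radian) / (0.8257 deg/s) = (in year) 2.423e-05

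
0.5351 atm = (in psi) 7.864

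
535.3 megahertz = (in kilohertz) 5.353e+05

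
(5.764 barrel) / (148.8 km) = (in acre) 1.522e-09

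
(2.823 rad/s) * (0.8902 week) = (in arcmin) 5.225e+09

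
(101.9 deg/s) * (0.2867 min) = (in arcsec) 6.31e+06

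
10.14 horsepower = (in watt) 7561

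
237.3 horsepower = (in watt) 1.77e+05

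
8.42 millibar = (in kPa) 0.842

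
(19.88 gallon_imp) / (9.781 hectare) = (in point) 0.002619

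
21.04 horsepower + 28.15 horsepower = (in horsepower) 49.19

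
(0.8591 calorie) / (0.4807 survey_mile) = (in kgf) 0.0004738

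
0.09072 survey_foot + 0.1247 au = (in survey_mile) 1.159e+07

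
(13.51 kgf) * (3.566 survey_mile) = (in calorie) 1.817e+05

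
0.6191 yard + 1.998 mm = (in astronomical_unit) 3.798e-12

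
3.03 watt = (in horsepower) 0.004063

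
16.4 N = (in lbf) 3.687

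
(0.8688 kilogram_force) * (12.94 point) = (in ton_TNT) 9.296e-12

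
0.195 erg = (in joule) 1.95e-08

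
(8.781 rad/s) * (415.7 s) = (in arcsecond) 7.529e+08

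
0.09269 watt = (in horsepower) 0.0001243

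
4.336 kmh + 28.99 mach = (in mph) 2.208e+04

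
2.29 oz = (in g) 64.92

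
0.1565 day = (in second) 1.352e+04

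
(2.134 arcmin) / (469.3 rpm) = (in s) 1.263e-05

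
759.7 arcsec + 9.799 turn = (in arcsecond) 1.27e+07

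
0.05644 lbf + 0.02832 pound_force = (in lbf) 0.08476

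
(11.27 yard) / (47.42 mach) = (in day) 7.387e-09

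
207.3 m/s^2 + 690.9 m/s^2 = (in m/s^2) 898.2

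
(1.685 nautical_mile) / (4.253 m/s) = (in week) 0.001213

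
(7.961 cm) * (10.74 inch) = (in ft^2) 0.2338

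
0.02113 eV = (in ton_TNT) 8.091e-31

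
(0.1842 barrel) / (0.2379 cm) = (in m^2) 12.31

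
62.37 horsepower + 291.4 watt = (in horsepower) 62.76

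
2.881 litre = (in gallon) 0.7611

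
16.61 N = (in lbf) 3.734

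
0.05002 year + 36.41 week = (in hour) 6555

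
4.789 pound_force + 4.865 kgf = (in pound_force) 15.51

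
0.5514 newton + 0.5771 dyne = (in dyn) 5.514e+04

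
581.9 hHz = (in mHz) 5.819e+07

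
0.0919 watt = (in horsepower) 0.0001232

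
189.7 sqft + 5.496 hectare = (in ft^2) 5.918e+05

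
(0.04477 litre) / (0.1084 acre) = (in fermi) 1.021e+08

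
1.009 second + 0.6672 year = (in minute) 3.507e+05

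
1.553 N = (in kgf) 0.1584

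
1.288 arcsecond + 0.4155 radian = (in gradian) 26.45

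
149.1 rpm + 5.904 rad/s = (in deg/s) 1233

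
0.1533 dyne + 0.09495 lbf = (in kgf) 0.04307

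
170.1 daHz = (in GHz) 1.701e-06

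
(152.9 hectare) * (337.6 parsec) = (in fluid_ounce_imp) 5.606e+29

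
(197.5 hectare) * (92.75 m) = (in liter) 1.832e+11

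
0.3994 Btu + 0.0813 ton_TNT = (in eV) 2.123e+27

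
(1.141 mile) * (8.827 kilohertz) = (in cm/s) 1.621e+09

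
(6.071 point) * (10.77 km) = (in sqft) 248.3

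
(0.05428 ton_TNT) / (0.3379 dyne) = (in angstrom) 6.721e+23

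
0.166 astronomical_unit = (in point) 7.039e+13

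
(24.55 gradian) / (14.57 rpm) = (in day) 2.925e-06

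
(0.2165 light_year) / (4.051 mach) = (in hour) 4.125e+08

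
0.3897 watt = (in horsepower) 0.0005226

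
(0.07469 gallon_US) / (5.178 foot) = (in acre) 4.427e-08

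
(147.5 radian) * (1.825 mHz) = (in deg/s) 15.42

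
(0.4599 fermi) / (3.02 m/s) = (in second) 1.523e-16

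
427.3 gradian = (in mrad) 6712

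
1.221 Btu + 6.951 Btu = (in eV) 5.381e+22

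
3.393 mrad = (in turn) 0.00054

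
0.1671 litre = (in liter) 0.1671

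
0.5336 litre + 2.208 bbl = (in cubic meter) 0.3516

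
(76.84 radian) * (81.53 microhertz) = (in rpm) 0.05982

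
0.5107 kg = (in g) 510.7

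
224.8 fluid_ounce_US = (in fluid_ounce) 224.8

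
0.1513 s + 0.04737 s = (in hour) 5.519e-05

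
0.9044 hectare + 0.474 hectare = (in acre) 3.406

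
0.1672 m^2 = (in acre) 4.132e-05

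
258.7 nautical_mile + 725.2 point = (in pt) 1.358e+09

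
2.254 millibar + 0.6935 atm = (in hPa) 704.9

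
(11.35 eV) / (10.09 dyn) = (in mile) 1.12e-17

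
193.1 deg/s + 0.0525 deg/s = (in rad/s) 3.371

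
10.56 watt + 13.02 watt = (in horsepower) 0.03162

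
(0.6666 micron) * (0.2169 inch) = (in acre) 9.075e-13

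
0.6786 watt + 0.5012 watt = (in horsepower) 0.001582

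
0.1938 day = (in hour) 4.651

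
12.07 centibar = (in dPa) 1.207e+05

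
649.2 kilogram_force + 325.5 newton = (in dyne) 6.692e+08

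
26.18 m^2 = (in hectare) 0.002618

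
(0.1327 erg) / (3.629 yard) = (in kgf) 4.078e-10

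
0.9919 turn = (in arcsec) 1.286e+06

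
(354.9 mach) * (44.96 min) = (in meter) 3.26e+08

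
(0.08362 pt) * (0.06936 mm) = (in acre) 5.056e-13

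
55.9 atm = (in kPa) 5664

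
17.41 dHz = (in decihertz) 17.41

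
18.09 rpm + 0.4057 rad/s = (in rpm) 21.96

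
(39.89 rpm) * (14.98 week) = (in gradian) 2.409e+09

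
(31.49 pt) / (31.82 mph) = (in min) 1.302e-05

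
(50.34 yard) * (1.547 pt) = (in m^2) 0.02512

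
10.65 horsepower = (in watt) 7942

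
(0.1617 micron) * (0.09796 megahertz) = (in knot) 0.03079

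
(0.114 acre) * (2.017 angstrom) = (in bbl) 5.853e-07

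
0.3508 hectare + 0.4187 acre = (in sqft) 5.6e+04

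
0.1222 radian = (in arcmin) 420.1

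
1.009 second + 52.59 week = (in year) 1.009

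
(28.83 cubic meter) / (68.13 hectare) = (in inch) 0.001666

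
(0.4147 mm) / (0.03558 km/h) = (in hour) 1.166e-05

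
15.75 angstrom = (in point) 4.465e-06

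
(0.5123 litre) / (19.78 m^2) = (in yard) 2.832e-05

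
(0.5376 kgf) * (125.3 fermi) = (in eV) 4.123e+06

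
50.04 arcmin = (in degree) 0.834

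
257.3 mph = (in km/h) 414.1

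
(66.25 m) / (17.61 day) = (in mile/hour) 9.74e-05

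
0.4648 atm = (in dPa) 4.71e+05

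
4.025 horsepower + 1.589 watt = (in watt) 3003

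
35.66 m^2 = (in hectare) 0.003566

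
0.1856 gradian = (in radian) 0.002915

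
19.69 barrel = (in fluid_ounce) 1.059e+05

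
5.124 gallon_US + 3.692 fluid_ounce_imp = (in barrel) 0.1227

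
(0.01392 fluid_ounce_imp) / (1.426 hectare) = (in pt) 7.862e-08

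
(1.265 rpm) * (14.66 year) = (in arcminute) 2.105e+11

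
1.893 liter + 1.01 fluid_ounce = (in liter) 1.923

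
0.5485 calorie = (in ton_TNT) 5.485e-10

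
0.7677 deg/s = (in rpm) 0.128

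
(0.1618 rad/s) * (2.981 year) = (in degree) 8.715e+08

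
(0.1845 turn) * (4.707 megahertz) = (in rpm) 5.211e+07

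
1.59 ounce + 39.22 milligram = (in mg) 4.511e+04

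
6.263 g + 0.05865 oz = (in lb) 0.01747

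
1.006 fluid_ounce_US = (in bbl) 0.0001871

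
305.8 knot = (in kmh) 566.3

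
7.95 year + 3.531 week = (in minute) 4.214e+06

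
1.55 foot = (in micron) 4.724e+05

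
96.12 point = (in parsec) 1.099e-18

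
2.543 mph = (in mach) 0.003339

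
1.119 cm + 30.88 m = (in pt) 8.757e+04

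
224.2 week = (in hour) 3.767e+04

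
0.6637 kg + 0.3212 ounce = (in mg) 6.728e+05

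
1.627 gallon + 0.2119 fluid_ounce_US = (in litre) 6.165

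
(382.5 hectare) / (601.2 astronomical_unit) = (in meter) 4.253e-08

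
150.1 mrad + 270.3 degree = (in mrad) 4868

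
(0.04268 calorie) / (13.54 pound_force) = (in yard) 0.003242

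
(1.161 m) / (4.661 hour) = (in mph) 0.0001548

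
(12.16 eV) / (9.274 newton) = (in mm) 2.101e-16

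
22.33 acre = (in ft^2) 9.727e+05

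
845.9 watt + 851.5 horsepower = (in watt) 6.358e+05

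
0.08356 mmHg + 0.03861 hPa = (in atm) 0.0001481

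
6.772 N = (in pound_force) 1.522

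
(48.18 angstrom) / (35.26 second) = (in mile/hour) 3.057e-10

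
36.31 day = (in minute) 5.229e+04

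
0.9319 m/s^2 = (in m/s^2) 0.9319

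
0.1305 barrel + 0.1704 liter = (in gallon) 5.526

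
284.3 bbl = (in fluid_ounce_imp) 1.591e+06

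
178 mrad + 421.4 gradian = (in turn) 1.082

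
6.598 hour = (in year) 0.0007532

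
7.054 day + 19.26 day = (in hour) 631.5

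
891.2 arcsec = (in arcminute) 14.85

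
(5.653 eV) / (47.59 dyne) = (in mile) 1.183e-18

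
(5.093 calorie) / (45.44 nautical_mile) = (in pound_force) 5.692e-05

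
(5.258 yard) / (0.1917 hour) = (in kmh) 0.02508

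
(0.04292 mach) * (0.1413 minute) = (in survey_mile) 0.07699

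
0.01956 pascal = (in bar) 1.956e-07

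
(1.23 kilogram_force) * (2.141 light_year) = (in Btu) 2.316e+14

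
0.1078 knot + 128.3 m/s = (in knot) 249.5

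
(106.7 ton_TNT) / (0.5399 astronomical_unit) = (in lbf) 1.243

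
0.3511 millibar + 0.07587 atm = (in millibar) 77.23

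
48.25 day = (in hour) 1158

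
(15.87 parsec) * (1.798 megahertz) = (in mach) 2.586e+21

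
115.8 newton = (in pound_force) 26.03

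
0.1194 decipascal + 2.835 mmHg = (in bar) 0.00378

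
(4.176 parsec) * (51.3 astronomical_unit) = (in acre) 2.444e+26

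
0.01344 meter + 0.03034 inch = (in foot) 0.04662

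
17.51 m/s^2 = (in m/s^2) 17.51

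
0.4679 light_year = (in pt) 1.255e+19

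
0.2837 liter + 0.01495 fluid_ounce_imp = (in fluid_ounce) 9.607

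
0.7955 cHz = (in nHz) 7.955e+06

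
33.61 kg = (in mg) 3.361e+07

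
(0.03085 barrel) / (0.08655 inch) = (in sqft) 24.02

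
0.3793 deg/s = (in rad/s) 0.00662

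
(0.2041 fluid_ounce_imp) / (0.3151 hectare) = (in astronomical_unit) 1.23e-20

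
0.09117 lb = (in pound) 0.09117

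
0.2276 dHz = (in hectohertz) 0.0002276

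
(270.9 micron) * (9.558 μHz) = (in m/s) 2.589e-09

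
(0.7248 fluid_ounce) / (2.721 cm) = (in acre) 1.947e-07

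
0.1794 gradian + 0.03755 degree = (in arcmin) 11.94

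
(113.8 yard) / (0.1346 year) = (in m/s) 2.451e-05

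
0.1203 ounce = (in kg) 0.00341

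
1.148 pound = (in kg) 0.5207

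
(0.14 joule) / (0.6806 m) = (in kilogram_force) 0.02098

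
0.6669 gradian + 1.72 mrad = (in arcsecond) 2516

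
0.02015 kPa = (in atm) 0.0001989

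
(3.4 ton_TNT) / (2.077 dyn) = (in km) 6.849e+11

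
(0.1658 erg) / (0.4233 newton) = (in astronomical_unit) 2.618e-19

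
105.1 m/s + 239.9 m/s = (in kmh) 1242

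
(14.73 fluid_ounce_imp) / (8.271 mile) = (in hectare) 3.144e-12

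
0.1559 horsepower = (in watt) 116.3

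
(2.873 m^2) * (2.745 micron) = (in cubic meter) 7.886e-06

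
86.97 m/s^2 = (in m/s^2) 86.97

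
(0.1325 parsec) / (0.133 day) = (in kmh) 1.281e+12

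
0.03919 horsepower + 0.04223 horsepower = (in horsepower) 0.08142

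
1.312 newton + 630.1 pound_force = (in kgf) 285.9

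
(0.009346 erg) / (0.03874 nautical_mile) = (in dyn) 1.303e-06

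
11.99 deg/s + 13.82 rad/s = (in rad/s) 14.03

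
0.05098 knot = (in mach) 7.702e-05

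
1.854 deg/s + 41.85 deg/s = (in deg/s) 43.7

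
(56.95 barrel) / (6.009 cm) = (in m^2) 150.7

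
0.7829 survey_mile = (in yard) 1378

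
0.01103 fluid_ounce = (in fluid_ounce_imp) 0.01148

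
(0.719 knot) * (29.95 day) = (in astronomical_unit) 6.398e-06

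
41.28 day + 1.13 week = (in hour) 1181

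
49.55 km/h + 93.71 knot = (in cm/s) 6197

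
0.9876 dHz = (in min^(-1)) 5.926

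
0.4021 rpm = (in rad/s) 0.04211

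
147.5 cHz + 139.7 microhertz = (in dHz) 14.75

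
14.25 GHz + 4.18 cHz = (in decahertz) 1.425e+09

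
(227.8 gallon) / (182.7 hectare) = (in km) 4.72e-10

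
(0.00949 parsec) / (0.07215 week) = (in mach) 1.971e+07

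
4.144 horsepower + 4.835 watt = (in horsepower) 4.15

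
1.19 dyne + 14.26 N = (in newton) 14.26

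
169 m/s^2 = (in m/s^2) 169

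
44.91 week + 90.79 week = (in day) 949.9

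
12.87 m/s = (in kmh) 46.33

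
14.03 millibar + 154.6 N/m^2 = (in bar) 0.01558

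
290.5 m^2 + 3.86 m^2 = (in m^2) 294.4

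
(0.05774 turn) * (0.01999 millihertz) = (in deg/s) 0.0004155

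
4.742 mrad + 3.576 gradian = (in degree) 3.49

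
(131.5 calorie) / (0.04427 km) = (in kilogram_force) 1.267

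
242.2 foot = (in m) 73.82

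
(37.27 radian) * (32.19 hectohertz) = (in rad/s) 1.2e+05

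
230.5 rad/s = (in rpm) 2201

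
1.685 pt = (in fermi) 5.944e+11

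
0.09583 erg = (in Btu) 9.083e-12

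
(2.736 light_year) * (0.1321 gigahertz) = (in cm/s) 3.419e+26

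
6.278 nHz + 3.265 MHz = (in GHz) 0.003265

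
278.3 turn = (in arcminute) 6.011e+06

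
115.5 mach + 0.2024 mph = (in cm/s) 3.933e+06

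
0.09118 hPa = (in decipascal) 91.18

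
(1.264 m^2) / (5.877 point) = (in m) 609.7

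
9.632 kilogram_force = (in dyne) 9.446e+06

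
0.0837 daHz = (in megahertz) 8.37e-07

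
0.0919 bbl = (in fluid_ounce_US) 494.1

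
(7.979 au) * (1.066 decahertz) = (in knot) 2.473e+13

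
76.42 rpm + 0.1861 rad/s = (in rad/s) 8.189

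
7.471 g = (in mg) 7471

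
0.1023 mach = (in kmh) 125.4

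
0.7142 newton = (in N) 0.7142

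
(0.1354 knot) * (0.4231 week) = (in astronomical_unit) 1.191e-07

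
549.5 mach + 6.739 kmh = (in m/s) 1.871e+05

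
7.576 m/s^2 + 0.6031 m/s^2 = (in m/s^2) 8.179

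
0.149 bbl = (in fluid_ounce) 801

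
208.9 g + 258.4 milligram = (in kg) 0.2092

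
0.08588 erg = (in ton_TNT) 2.053e-18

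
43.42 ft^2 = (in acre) 0.0009968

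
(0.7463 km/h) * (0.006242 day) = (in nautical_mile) 0.06037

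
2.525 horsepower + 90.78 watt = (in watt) 1974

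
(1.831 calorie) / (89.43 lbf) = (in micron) 1.926e+04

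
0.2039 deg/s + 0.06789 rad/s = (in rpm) 0.6823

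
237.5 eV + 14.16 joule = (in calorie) 3.384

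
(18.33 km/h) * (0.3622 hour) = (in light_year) 7.018e-13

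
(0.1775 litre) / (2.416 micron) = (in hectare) 0.007347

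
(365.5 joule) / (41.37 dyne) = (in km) 883.5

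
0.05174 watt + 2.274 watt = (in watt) 2.326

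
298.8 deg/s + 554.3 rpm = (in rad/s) 63.26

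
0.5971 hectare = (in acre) 1.475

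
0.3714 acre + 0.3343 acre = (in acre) 0.7057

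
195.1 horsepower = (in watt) 1.455e+05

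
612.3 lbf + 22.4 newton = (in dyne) 2.746e+08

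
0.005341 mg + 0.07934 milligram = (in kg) 8.468e-08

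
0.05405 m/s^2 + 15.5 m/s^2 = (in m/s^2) 15.55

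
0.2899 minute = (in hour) 0.004832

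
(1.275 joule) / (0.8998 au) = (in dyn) 9.472e-07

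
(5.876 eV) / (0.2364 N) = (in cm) 3.982e-16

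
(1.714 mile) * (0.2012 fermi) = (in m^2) 5.55e-13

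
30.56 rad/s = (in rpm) 291.8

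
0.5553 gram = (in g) 0.5553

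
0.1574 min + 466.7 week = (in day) 3267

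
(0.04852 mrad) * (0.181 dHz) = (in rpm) 8.386e-06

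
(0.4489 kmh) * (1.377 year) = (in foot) 1.777e+07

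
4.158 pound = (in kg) 1.886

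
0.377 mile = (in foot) 1991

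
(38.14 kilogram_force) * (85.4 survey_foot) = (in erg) 9.736e+10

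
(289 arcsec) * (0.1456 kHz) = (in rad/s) 0.204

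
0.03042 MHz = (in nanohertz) 3.042e+13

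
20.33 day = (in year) 0.0557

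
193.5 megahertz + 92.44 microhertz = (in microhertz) 1.935e+14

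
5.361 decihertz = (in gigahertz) 5.361e-10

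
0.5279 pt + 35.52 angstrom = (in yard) 0.0002037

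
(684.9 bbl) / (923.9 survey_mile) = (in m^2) 7.323e-05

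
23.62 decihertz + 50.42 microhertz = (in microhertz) 2.362e+06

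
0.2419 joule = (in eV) 1.51e+18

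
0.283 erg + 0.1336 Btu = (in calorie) 33.69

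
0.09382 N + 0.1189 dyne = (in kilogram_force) 0.009567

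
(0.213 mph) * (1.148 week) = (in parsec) 2.143e-12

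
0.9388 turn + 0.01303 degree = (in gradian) 375.5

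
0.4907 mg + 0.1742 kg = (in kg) 0.1742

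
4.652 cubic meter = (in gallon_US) 1229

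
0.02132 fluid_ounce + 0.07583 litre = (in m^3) 7.646e-05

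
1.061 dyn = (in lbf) 2.385e-06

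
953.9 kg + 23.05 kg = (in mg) 9.77e+08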